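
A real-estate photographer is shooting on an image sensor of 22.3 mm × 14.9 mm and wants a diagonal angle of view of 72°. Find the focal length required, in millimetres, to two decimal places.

Sensor diagonal = √(22.3² + 14.9²) = √719.3000 ≈ 26.8198 mm.
From α = 2·arctan(d/2f) we get f = d / (2·tan(α/2)).
With d = 26.8198 mm and α/2 = 36°, tan(α/2) ≈ 0.72654, so f ≈ 26.8198 / 1.45309 ≈ 18.4571 mm.

18.46 mm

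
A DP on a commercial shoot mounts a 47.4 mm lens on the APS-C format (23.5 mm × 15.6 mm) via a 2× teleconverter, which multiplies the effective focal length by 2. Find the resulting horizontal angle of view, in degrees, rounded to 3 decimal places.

Effective focal length f = 47.4 × 2 = 94.8 mm.
α = 2·arctan(23.5 / (2 × 94.8)) = 2·arctan(0.12395) ≈ 14.1310°.

14.131°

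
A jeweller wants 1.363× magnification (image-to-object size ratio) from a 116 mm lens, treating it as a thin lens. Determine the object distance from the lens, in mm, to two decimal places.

201.11 mm

With m = dᵢ/dₒ and 1/f = 1/dₒ + 1/dᵢ, substituting dᵢ = m·dₒ gives 1/f = (1 + 1/m)/dₒ, hence dₒ = f·(1 + 1/m).
dₒ = 116 × (1 + 1/1.363) = 116 × 1.73368 ≈ 201.106 mm.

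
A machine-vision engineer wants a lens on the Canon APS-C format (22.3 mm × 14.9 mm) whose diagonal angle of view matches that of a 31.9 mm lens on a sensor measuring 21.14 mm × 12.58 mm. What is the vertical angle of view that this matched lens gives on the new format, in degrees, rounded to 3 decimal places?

24.181°

Sensor diagonal = √(21.14² + 12.58²) = √605.1560 ≈ 24.5999 mm.
Sensor diagonal = √(22.3² + 14.9²) = √719.3000 ≈ 26.8198 mm.
Equal diagonal AOV ⇒ f₂ = f₁ · 26.8198/24.5999 = 31.9 × 1.09024 ≈ 34.7786 mm.
Vertical AOV on the new format = 2·arctan(14.9 / (2 × 34.7786)) = 2·arctan(0.21421) ≈ 24.1815°.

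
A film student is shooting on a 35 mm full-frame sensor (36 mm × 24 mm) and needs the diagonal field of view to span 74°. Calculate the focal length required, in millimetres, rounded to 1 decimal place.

Sensor diagonal = √(36² + 24²) = √1872.0000 ≈ 43.2666 mm.
From α = 2·arctan(d/2f) we get f = d / (2·tan(α/2)).
With d = 43.2666 mm and α/2 = 37°, tan(α/2) ≈ 0.75355, so f ≈ 43.2666 / 1.50711 ≈ 28.7084 mm.

28.7 mm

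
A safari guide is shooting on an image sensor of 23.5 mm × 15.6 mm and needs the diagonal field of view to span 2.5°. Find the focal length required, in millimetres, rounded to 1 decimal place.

Sensor diagonal = √(23.5² + 15.6²) = √795.6100 ≈ 28.2066 mm.
From α = 2·arctan(d/2f) we get f = d / (2·tan(α/2)).
With d = 28.2066 mm and α/2 = 1.25°, tan(α/2) ≈ 0.02182, so f ≈ 28.2066 / 0.04364 ≈ 646.3442 mm.

646.3 mm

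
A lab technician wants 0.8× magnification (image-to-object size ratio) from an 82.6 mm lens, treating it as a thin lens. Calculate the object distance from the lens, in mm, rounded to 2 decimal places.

185.85 mm

With m = dᵢ/dₒ and 1/f = 1/dₒ + 1/dᵢ, substituting dᵢ = m·dₒ gives 1/f = (1 + 1/m)/dₒ, hence dₒ = f·(1 + 1/m).
dₒ = 82.6 × (1 + 1/0.8) = 82.6 × 2.25000 ≈ 185.850 mm.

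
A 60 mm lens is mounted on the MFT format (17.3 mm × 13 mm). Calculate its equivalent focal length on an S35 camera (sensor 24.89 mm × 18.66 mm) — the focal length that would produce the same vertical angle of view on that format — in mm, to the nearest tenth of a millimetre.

Equal angle of view means equal height/f ratio, so f₂ = f₁ · (height₂/height₁) = 60 × 18.66/13.
f₂ = 60 × 1.43538 ≈ 86.123 mm.

86.1 mm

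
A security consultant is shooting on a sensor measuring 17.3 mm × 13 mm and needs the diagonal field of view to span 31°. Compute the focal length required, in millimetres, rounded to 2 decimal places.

Sensor diagonal = √(17.3² + 13²) = √468.2900 ≈ 21.6400 mm.
From α = 2·arctan(d/2f) we get f = d / (2·tan(α/2)).
With d = 21.6400 mm and α/2 = 15.5°, tan(α/2) ≈ 0.27732, so f ≈ 21.6400 / 0.55465 ≈ 39.0157 mm.

39.02 mm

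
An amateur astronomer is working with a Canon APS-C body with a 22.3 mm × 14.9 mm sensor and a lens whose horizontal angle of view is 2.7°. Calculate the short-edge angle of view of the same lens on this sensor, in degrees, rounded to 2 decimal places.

1.80°

From the horizontal AOV: f = 22.3 / (2·tan(1.35°)) = 22.3 / 0.04713 ≈ 473.1331 mm.
Short-edge AOV = 2·arctan(14.9 / (2 × 473.1331)) = 2·arctan(0.01575) ≈ 1.8042°.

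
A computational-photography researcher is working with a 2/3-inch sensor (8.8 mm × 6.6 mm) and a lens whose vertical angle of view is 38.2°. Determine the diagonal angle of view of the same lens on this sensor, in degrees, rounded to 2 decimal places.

59.98°

From the vertical AOV: f = 6.6 / (2·tan(19.1°)) = 6.6 / 0.69256 ≈ 9.5298 mm.
Sensor diagonal = √(8.8² + 6.6²) = √121.0000 ≈ 11.0000 mm.
Diagonal AOV = 2·arctan(11.0000 / (2 × 9.5298)) = 2·arctan(0.57714) ≈ 59.9815°.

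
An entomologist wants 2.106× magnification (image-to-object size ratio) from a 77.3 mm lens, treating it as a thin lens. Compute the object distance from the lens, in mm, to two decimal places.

With m = dᵢ/dₒ and 1/f = 1/dₒ + 1/dᵢ, substituting dᵢ = m·dₒ gives 1/f = (1 + 1/m)/dₒ, hence dₒ = f·(1 + 1/m).
dₒ = 77.3 × (1 + 1/2.106) = 77.3 × 1.47483 ≈ 114.005 mm.

114.00 mm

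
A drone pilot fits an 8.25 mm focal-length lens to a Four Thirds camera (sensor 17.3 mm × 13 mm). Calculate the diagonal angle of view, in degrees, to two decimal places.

Sensor diagonal = √(17.3² + 13²) = √468.2900 ≈ 21.6400 mm.
Angle of view α = 2·arctan(d/2f) with d = 21.6400 mm and f = 8.25 mm.
d/2f = 1.31152; arctan(1.31152) ≈ 52.6753°, so α ≈ 105.3507°.

105.35°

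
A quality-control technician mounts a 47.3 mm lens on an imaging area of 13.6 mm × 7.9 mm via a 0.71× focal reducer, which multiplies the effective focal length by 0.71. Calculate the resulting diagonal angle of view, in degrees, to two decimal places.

Effective focal length f = 47.3 × 0.71 = 33.583 mm.
Sensor diagonal = √(13.6² + 7.9²) = √247.3700 ≈ 15.7280 mm.
α = 2·arctan(15.728 / (2 × 33.583)) = 2·arctan(0.23417) ≈ 26.3585°.

26.36°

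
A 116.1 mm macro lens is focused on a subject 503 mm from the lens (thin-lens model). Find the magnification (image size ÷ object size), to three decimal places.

0.300×

Thin lens: 1/f = 1/dₒ + 1/dᵢ → 1/dᵢ = 1/116.1 − 1/503 = 0.0066252 mm⁻¹, so dᵢ ≈ 150.9390 mm.
Magnification m = dᵢ/dₒ = 150.9390/503 ≈ 0.30008.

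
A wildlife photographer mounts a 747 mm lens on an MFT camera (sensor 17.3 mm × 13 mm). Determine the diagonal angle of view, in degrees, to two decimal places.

1.66°

Sensor diagonal = √(17.3² + 13²) = √468.2900 ≈ 21.6400 mm.
Angle of view α = 2·arctan(d/2f) with d = 21.6400 mm and f = 747 mm.
d/2f = 0.01448; arctan(0.01448) ≈ 0.8298°, so α ≈ 1.6597°.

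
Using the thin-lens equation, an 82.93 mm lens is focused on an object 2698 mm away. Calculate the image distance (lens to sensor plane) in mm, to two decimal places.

1/dᵢ = 1/f − 1/dₒ = 1/82.93 − 1/2698 = 0.0116877 mm⁻¹.
dᵢ = 1/0.0116877 ≈ 85.5599 mm.

85.56 mm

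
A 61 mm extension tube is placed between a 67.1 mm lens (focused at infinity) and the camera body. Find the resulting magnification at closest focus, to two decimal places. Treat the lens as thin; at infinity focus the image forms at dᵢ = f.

The tube moves the image plane from f to f + e, so dᵢ = 67.1 + 61 = 128.1 mm. Focus is achieved when 1/f = 1/dₒ + 1/dᵢ, giving dₒ = 1/(1/f − 1/(f+e)).
Magnification m = dᵢ/dₒ = (f+e)·(1/f − 1/(f+e)) = e/f = 61/67.1 ≈ 0.9091.

0.91×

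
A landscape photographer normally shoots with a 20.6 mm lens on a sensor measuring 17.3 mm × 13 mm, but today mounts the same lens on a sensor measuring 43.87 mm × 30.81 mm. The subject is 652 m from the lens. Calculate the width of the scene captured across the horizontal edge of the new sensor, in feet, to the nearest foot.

The focal length stays 20.6 mm; the relevant sensor dimension is now w = 43.87 mm. Object distance dₒ = 652 m = 652000 mm.
Thin-lens field width W = w·(dₒ − f)/f = 43.87 × (652000 − 20.6)/20.6 ≈ 1388462.926 mm = 1388462.926/304.8 ft = 4555.32 ft.

4555 ft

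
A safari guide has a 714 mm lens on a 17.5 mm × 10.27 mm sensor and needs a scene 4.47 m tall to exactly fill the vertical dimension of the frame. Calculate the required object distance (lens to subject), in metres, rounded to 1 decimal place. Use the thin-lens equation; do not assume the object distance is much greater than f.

W: 4.47 m = 4470 mm.
Magnification m = h/W = dᵢ/dₒ; combined with 1/f = 1/dₒ + 1/dᵢ this gives dₒ = f·(1 + W/h).
dₒ = 714 mm × (1 + 4470/10.27) = 714 × 436.2483 ≈ 311481.283 mm = 311.481 m.

311.5 m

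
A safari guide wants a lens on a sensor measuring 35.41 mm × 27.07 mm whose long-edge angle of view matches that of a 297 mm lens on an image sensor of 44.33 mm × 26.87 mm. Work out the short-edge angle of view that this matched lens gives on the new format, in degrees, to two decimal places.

Equal long-edge AOV ⇒ f₂ = f₁ · 35.41/44.33 = 297 × 0.79878 ≈ 237.2382 mm.
Short-edge AOV on the new format = 2·arctan(27.07 / (2 × 237.2382)) = 2·arctan(0.05705) ≈ 6.5306°.

6.53°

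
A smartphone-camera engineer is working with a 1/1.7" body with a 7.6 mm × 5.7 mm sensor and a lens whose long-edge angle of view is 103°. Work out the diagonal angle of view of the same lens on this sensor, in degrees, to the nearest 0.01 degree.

From the long-edge AOV: f = 7.6 / (2·tan(51.5°)) = 7.6 / 2.51434 ≈ 3.0227 mm.
Sensor diagonal = √(7.6² + 5.7²) = √90.2500 ≈ 9.5000 mm.
Diagonal AOV = 2·arctan(9.5000 / (2 × 3.0227)) = 2·arctan(1.57147) ≈ 115.0588°.

115.06°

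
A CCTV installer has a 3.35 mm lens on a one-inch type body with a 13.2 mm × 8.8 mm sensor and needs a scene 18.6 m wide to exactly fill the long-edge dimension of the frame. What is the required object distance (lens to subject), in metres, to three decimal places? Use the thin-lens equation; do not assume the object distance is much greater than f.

4.724 m

W: 18.6 m = 18600 mm.
Magnification m = w/W = dᵢ/dₒ; combined with 1/f = 1/dₒ + 1/dᵢ this gives dₒ = f·(1 + W/w).
dₒ = 3.35 mm × (1 + 18600/13.2) = 3.35 × 1410.0909 ≈ 4723.805 mm = 4.7238 m.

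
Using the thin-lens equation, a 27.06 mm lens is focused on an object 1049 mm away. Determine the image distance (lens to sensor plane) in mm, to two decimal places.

1/dᵢ = 1/f − 1/dₒ = 1/27.06 − 1/1049 = 0.0360016 mm⁻¹.
dᵢ = 1/0.0360016 ≈ 27.7765 mm.

27.78 mm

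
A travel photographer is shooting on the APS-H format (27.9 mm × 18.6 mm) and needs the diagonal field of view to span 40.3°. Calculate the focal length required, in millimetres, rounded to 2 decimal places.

45.69 mm

Sensor diagonal = √(27.9² + 18.6²) = √1124.3700 ≈ 33.5316 mm.
From α = 2·arctan(d/2f) we get f = d / (2·tan(α/2)).
With d = 33.5316 mm and α/2 = 20.15°, tan(α/2) ≈ 0.36694, so f ≈ 33.5316 / 0.73388 ≈ 45.6911 mm.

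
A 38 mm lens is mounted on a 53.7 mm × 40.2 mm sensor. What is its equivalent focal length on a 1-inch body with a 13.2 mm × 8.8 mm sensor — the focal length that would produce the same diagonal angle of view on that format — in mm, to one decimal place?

Sensor diagonal = √(53.7² + 40.2²) = √4499.7300 ≈ 67.0800 mm.
Sensor diagonal = √(13.2² + 8.8²) = √251.6800 ≈ 15.8644 mm.
Equal angle of view means equal diagonal/f ratio, so f₂ = f₁ · (diagonal₂/diagonal₁) = 38 × 15.8644/67.0800.
f₂ = 38 × 0.23650 ≈ 8.987 mm.

9.0 mm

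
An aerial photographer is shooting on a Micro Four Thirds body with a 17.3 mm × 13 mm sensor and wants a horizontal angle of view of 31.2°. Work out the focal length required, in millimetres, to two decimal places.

30.98 mm

From α = 2·arctan(w/2f) we get f = w / (2·tan(α/2)).
With w = 17.3 mm and α/2 = 15.6°, tan(α/2) ≈ 0.27921, so f ≈ 17.3 / 0.55841 ≈ 30.9808 mm.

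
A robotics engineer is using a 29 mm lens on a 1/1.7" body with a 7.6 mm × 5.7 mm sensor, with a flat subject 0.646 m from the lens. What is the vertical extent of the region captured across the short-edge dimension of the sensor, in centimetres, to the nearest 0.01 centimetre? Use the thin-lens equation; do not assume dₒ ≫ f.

dₒ: 0.646 m = 646 mm.
Similar triangles through the lens centre give W/dₒ = h/dᵢ; with 1/f = 1/dₒ + 1/dᵢ this gives W = h·(dₒ − f)/f.
W = 5.7 mm × (646 − 29) / 29 = 5.7 × 21.2759 ≈ 121.272 mm = 12.1272 cm.

12.13 cm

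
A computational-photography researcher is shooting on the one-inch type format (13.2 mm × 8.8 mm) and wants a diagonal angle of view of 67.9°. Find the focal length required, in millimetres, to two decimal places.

Sensor diagonal = √(13.2² + 8.8²) = √251.6800 ≈ 15.8644 mm.
From α = 2·arctan(d/2f) we get f = d / (2·tan(α/2)).
With d = 15.8644 mm and α/2 = 33.95°, tan(α/2) ≈ 0.67324, so f ≈ 15.8644 / 1.34648 ≈ 11.7822 mm.

11.78 mm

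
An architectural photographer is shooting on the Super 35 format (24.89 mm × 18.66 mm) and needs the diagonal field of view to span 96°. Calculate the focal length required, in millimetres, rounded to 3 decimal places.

14.005 mm

Sensor diagonal = √(24.89² + 18.66²) = √967.7077 ≈ 31.1080 mm.
From α = 2·arctan(d/2f) we get f = d / (2·tan(α/2)).
With d = 31.1080 mm and α/2 = 48°, tan(α/2) ≈ 1.11061, so f ≈ 31.1080 / 2.22123 ≈ 14.0049 mm.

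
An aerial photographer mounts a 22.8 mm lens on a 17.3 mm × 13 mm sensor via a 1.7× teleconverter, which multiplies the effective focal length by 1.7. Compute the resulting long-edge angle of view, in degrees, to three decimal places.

Effective focal length f = 22.8 × 1.7 = 38.76 mm.
α = 2·arctan(17.3 / (2 × 38.76)) = 2·arctan(0.22317) ≈ 25.1609°.

25.161°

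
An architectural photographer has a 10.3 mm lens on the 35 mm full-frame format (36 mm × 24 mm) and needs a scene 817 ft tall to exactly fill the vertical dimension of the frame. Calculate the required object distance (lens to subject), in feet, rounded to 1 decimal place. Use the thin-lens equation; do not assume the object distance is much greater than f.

350.7 ft

W: 817 ft × 304.8 mm/ft = 249021.59 mm.
Magnification m = h/W = dᵢ/dₒ; combined with 1/f = 1/dₒ + 1/dᵢ this gives dₒ = f·(1 + W/h).
dₒ = 10.3 mm × (1 + 249022/24) = 10.3 × 10376.8997 ≈ 106882.067 mm = 106882.067/304.8 ft = 350.663 ft.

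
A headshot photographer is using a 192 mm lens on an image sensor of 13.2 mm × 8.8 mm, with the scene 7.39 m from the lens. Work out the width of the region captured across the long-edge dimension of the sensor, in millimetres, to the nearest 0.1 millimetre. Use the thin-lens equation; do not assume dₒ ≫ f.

494.9 mm

dₒ: 7.39 m = 7390 mm.
Similar triangles through the lens centre give W/dₒ = w/dᵢ; with 1/f = 1/dₒ + 1/dᵢ this gives W = w·(dₒ − f)/f.
W = 13.2 mm × (7390 − 192) / 192 = 13.2 × 37.4896 ≈ 494.862 mm.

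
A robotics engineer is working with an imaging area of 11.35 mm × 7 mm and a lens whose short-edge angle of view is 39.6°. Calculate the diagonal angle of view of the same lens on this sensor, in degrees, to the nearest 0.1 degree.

From the short-edge AOV: f = 7 / (2·tan(19.8°)) = 7 / 0.72004 ≈ 9.7216 mm.
Sensor diagonal = √(11.35² + 7²) = √177.8225 ≈ 13.3350 mm.
Diagonal AOV = 2·arctan(13.3350 / (2 × 9.7216)) = 2·arctan(0.68584) ≈ 68.8880°.

68.9°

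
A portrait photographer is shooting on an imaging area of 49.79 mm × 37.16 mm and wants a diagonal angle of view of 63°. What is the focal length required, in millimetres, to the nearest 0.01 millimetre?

50.69 mm

Sensor diagonal = √(49.79² + 37.16²) = √3859.9097 ≈ 62.1282 mm.
From α = 2·arctan(d/2f) we get f = d / (2·tan(α/2)).
With d = 62.1282 mm and α/2 = 31.5°, tan(α/2) ≈ 0.61280, so f ≈ 62.1282 / 1.22560 ≈ 50.6920 mm.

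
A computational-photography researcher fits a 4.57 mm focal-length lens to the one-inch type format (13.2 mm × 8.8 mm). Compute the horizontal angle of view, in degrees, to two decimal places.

Angle of view α = 2·arctan(w/2f) with w = 13.2 mm and f = 4.57 mm.
w/2f = 1.44420; arctan(1.44420) ≈ 55.3003°, so α ≈ 110.6007°.

110.60°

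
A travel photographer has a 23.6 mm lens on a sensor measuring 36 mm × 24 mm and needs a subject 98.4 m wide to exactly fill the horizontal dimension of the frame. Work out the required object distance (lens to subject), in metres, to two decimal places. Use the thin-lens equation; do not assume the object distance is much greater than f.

64.53 m

W: 98.4 m = 98400 mm.
Magnification m = w/W = dᵢ/dₒ; combined with 1/f = 1/dₒ + 1/dᵢ this gives dₒ = f·(1 + W/w).
dₒ = 23.6 mm × (1 + 98400/36) = 23.6 × 2734.3333 ≈ 64530.267 mm = 64.5303 m.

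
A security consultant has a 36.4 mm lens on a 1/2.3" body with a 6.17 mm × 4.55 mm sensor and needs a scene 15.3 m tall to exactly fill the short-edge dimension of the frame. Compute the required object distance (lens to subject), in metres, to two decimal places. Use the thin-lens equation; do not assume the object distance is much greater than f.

W: 15.3 m = 15300 mm.
Magnification m = h/W = dᵢ/dₒ; combined with 1/f = 1/dₒ + 1/dᵢ this gives dₒ = f·(1 + W/h).
dₒ = 36.4 mm × (1 + 15300/4.55) = 36.4 × 3363.6374 ≈ 122436.400 mm = 122.436 m.

122.44 m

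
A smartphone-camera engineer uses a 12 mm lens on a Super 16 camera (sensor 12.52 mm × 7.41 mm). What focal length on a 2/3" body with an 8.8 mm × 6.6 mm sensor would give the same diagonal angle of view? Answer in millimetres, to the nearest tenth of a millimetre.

Sensor diagonal = √(12.52² + 7.41²) = √211.6585 ≈ 14.5485 mm.
Sensor diagonal = √(8.8² + 6.6²) = √121.0000 ≈ 11.0000 mm.
Equal angle of view means equal diagonal/f ratio, so f₂ = f₁ · (diagonal₂/diagonal₁) = 12 × 11.0000/14.5485.
f₂ = 12 × 0.75609 ≈ 9.073 mm.

9.1 mm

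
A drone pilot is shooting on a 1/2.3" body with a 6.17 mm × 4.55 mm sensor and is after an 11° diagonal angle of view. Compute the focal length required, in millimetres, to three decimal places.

Sensor diagonal = √(6.17² + 4.55²) = √58.7714 ≈ 7.6663 mm.
From α = 2·arctan(d/2f) we get f = d / (2·tan(α/2)).
With d = 7.6663 mm and α/2 = 5.5°, tan(α/2) ≈ 0.09629, so f ≈ 7.6663 / 0.19258 ≈ 39.8085 mm.

39.809 mm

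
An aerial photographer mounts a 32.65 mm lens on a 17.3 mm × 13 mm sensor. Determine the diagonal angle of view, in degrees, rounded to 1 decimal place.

36.7°

Sensor diagonal = √(17.3² + 13²) = √468.2900 ≈ 21.6400 mm.
Angle of view α = 2·arctan(d/2f) with d = 21.6400 mm and f = 32.65 mm.
d/2f = 0.33139; arctan(0.33139) ≈ 18.3349°, so α ≈ 36.6697°.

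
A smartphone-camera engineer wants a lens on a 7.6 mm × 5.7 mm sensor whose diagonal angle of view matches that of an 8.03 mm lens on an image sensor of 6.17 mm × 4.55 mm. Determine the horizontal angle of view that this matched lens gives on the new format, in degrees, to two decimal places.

41.80°

Sensor diagonal = √(6.17² + 4.55²) = √58.7714 ≈ 7.6663 mm.
Sensor diagonal = √(7.6² + 5.7²) = √90.2500 ≈ 9.5000 mm.
Equal diagonal AOV ⇒ f₂ = f₁ · 9.5000/7.6663 = 8.03 × 1.23920 ≈ 9.9508 mm.
Horizontal AOV on the new format = 2·arctan(7.6 / (2 × 9.9508)) = 2·arctan(0.38188) ≈ 41.8018°.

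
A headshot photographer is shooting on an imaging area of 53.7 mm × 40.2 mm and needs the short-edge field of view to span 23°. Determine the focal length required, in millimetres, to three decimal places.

From α = 2·arctan(h/2f) we get f = h / (2·tan(α/2)).
With h = 40.2 mm and α/2 = 11.5°, tan(α/2) ≈ 0.20345, so f ≈ 40.2 / 0.40690 ≈ 98.7947 mm.

98.795 mm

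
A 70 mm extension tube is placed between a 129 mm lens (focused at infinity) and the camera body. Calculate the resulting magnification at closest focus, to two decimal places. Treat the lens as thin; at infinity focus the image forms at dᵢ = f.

The tube moves the image plane from f to f + e, so dᵢ = 129 + 70 = 199 mm. Focus is achieved when 1/f = 1/dₒ + 1/dᵢ, giving dₒ = 1/(1/f − 1/(f+e)).
Magnification m = dᵢ/dₒ = (f+e)·(1/f − 1/(f+e)) = e/f = 70/129 ≈ 0.5426.

0.54×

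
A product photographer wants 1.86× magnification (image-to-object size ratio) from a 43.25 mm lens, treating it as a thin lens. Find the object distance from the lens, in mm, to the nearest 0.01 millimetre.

With m = dᵢ/dₒ and 1/f = 1/dₒ + 1/dᵢ, substituting dᵢ = m·dₒ gives 1/f = (1 + 1/m)/dₒ, hence dₒ = f·(1 + 1/m).
dₒ = 43.25 × (1 + 1/1.86) = 43.25 × 1.53763 ≈ 66.503 mm.

66.50 mm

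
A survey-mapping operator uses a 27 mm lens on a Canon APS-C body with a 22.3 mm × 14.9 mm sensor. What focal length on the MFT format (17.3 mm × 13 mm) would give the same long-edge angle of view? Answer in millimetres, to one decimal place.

20.9 mm

Equal angle of view means equal width/f ratio, so f₂ = f₁ · (width₂/width₁) = 27 × 17.3/22.3.
f₂ = 27 × 0.77578 ≈ 20.946 mm.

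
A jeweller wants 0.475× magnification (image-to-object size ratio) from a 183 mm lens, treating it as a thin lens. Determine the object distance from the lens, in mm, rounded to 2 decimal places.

With m = dᵢ/dₒ and 1/f = 1/dₒ + 1/dᵢ, substituting dᵢ = m·dₒ gives 1/f = (1 + 1/m)/dₒ, hence dₒ = f·(1 + 1/m).
dₒ = 183 × (1 + 1/0.475) = 183 × 3.10526 ≈ 568.263 mm.

568.26 mm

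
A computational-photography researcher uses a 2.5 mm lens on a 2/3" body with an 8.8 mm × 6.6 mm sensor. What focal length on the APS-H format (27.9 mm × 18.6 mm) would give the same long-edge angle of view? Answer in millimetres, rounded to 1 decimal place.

7.9 mm

Equal angle of view means equal width/f ratio, so f₂ = f₁ · (width₂/width₁) = 2.5 × 27.9/8.8.
f₂ = 2.5 × 3.17045 ≈ 7.926 mm.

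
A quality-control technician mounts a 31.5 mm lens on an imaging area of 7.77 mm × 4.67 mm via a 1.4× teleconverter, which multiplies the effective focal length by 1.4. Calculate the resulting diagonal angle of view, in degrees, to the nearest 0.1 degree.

11.7°

Effective focal length f = 31.5 × 1.4 = 44.1 mm.
Sensor diagonal = √(7.77² + 4.67²) = √82.1818 ≈ 9.0654 mm.
α = 2·arctan(9.065 / (2 × 44.1)) = 2·arctan(0.10278) ≈ 11.7368°.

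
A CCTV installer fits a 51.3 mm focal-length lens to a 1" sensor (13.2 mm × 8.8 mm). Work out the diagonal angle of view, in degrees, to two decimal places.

Sensor diagonal = √(13.2² + 8.8²) = √251.6800 ≈ 15.8644 mm.
Angle of view α = 2·arctan(d/2f) with d = 15.8644 mm and f = 51.3 mm.
d/2f = 0.15462; arctan(0.15462) ≈ 8.7897°, so α ≈ 17.5794°.

17.58°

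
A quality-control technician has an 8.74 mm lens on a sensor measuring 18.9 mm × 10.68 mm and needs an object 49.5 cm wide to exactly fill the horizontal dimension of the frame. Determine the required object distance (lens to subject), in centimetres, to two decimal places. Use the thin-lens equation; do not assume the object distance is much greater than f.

23.76 cm

W: 49.5 cm = 495 mm.
Magnification m = w/W = dᵢ/dₒ; combined with 1/f = 1/dₒ + 1/dᵢ this gives dₒ = f·(1 + W/w).
dₒ = 8.74 mm × (1 + 495/18.9) = 8.74 × 27.1905 ≈ 237.645 mm = 23.7645 cm.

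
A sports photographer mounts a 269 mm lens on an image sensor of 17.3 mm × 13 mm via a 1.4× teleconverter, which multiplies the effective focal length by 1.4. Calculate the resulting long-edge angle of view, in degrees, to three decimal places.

2.632°

Effective focal length f = 269 × 1.4 = 376.6 mm.
α = 2·arctan(17.3 / (2 × 376.6)) = 2·arctan(0.02297) ≈ 2.6316°.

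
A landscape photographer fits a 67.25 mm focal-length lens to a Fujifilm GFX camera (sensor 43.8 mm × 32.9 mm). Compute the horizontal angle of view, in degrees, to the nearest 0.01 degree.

36.08°

Angle of view α = 2·arctan(w/2f) with w = 43.8 mm and f = 67.25 mm.
w/2f = 0.32565; arctan(0.32565) ≈ 18.0379°, so α ≈ 36.0757°.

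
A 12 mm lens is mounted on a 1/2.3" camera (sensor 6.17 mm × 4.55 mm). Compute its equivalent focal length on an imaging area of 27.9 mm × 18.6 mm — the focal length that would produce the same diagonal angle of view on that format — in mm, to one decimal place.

52.5 mm

Sensor diagonal = √(6.17² + 4.55²) = √58.7714 ≈ 7.6663 mm.
Sensor diagonal = √(27.9² + 18.6²) = √1124.3700 ≈ 33.5316 mm.
Equal angle of view means equal diagonal/f ratio, so f₂ = f₁ · (diagonal₂/diagonal₁) = 12 × 33.5316/7.6663.
f₂ = 12 × 4.37393 ≈ 52.487 mm.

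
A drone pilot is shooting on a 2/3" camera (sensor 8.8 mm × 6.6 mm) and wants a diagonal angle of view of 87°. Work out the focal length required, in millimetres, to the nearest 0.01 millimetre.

5.80 mm

Sensor diagonal = √(8.8² + 6.6²) = √121.0000 ≈ 11.0000 mm.
From α = 2·arctan(d/2f) we get f = d / (2·tan(α/2)).
With d = 11.0000 mm and α/2 = 43.5°, tan(α/2) ≈ 0.94896, so f ≈ 11.0000 / 1.89793 ≈ 5.7958 mm.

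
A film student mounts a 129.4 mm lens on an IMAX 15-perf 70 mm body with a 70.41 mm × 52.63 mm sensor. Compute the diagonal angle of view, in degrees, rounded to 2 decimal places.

37.52°

Sensor diagonal = √(70.41² + 52.63²) = √7727.4850 ≈ 87.9061 mm.
Angle of view α = 2·arctan(d/2f) with d = 87.9061 mm and f = 129.4 mm.
d/2f = 0.33967; arctan(0.33967) ≈ 18.7610°, so α ≈ 37.5220°.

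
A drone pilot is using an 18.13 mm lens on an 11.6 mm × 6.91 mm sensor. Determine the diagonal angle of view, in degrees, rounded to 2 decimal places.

40.85°

Sensor diagonal = √(11.6² + 6.91²) = √182.3081 ≈ 13.5022 mm.
Angle of view α = 2·arctan(d/2f) with d = 13.5022 mm and f = 18.13 mm.
d/2f = 0.37237; arctan(0.37237) ≈ 20.4238°, so α ≈ 40.8477°.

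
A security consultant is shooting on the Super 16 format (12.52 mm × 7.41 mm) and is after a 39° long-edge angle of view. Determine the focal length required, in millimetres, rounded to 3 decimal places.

From α = 2·arctan(w/2f) we get f = w / (2·tan(α/2)).
With w = 12.52 mm and α/2 = 19.5°, tan(α/2) ≈ 0.35412, so f ≈ 12.52 / 0.70824 ≈ 17.6777 mm.

17.678 mm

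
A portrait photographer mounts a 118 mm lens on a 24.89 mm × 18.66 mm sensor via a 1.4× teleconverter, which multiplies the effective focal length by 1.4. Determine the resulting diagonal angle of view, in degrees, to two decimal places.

10.76°

Effective focal length f = 118 × 1.4 = 165.2 mm.
Sensor diagonal = √(24.89² + 18.66²) = √967.7077 ≈ 31.1080 mm.
α = 2·arctan(31.108 / (2 × 165.2)) = 2·arctan(0.09415) ≈ 10.7574°.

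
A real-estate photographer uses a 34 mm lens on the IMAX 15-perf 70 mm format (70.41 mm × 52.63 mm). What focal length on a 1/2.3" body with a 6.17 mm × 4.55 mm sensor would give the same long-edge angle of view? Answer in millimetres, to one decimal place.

Equal angle of view means equal width/f ratio, so f₂ = f₁ · (width₂/width₁) = 34 × 6.17/70.41.
f₂ = 34 × 0.08763 ≈ 2.979 mm.

3.0 mm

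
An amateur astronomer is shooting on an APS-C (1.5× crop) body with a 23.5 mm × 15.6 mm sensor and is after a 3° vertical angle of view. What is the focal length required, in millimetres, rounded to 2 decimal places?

From α = 2·arctan(h/2f) we get f = h / (2·tan(α/2)).
With h = 15.6 mm and α/2 = 1.5°, tan(α/2) ≈ 0.02619, so f ≈ 15.6 / 0.05237 ≈ 297.8700 mm.

297.87 mm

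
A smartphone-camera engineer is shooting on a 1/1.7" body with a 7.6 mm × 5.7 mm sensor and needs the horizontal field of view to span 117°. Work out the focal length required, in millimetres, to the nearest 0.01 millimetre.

2.33 mm

From α = 2·arctan(w/2f) we get f = w / (2·tan(α/2)).
With w = 7.6 mm and α/2 = 58.5°, tan(α/2) ≈ 1.63185, so f ≈ 7.6 / 3.26370 ≈ 2.3286 mm.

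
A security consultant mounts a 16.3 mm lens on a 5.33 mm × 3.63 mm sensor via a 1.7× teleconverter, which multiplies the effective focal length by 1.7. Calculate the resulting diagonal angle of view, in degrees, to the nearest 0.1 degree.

Effective focal length f = 16.3 × 1.7 = 27.71 mm.
Sensor diagonal = √(5.33² + 3.63²) = √41.5858 ≈ 6.4487 mm.
α = 2·arctan(6.449 / (2 × 27.71)) = 2·arctan(0.11636) ≈ 13.2742°.

13.3°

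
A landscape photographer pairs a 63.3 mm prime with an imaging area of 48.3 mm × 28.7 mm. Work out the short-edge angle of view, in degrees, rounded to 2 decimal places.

25.55°

Angle of view α = 2·arctan(h/2f) with h = 28.7 mm and f = 63.3 mm.
h/2f = 0.22670; arctan(0.22670) ≈ 12.7730°, so α ≈ 25.5459°.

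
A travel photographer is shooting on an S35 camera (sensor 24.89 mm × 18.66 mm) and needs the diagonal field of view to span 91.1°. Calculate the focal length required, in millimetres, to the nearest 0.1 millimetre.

15.3 mm

Sensor diagonal = √(24.89² + 18.66²) = √967.7077 ≈ 31.1080 mm.
From α = 2·arctan(d/2f) we get f = d / (2·tan(α/2)).
With d = 31.1080 mm and α/2 = 45.55°, tan(α/2) ≈ 1.01939, so f ≈ 31.1080 / 2.03877 ≈ 15.2582 mm.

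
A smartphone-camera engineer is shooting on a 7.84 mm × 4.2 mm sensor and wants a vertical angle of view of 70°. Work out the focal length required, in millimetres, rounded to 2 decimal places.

3.00 mm

From α = 2·arctan(h/2f) we get f = h / (2·tan(α/2)).
With h = 4.2 mm and α/2 = 35°, tan(α/2) ≈ 0.70021, so f ≈ 4.2 / 1.40042 ≈ 2.9991 mm.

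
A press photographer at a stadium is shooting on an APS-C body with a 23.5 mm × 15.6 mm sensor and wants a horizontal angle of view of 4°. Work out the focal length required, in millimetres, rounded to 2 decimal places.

From α = 2·arctan(w/2f) we get f = w / (2·tan(α/2)).
With w = 23.5 mm and α/2 = 2°, tan(α/2) ≈ 0.03492, so f ≈ 23.5 / 0.06984 ≈ 336.4760 mm.

336.48 mm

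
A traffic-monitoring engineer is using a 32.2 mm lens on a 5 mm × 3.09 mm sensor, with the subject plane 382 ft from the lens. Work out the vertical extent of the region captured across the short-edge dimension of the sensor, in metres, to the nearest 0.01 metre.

dₒ: 382 ft × 304.8 mm/ft = 116433.60 mm.
Similar triangles through the lens centre give W/dₒ = h/dᵢ; with 1/f = 1/dₒ + 1/dᵢ this gives W = h·(dₒ − f)/f.
W = 3.09 mm × (116434 − 32.2) / 32.2 = 3.09 × 3614.9502 ≈ 11170.196 mm = 11.1702 m.

11.17 m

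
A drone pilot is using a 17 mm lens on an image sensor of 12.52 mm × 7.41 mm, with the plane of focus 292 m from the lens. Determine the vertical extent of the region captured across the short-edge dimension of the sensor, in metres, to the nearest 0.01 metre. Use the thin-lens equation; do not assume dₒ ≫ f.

dₒ: 292 m = 292000 mm.
Similar triangles through the lens centre give W/dₒ = h/dᵢ; with 1/f = 1/dₒ + 1/dᵢ this gives W = h·(dₒ − f)/f.
W = 7.41 mm × (292000 − 17) / 17 = 7.41 × 17175.4706 ≈ 127270.237 mm = 127.27 m.

127.27 m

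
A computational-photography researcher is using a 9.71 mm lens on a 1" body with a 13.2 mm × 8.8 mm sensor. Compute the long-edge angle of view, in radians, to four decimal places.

Angle of view α = 2·arctan(w/2f) with w = 13.2 mm and f = 9.71 mm.
w/2f = 0.67971; arctan(0.67971) ≈ 0.5970 rad, so α ≈ 1.1940 rad.

1.1940 rad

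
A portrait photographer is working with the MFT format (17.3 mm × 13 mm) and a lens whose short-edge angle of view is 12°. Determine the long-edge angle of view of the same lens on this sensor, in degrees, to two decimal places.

15.92°

From the short-edge AOV: f = 13 / (2·tan(6°)) = 13 / 0.21021 ≈ 61.8434 mm.
Long-edge AOV = 2·arctan(17.3 / (2 × 61.8434)) = 2·arctan(0.13987) ≈ 15.9246°.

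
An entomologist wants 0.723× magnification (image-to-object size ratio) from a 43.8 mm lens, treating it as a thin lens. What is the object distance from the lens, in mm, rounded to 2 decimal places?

With m = dᵢ/dₒ and 1/f = 1/dₒ + 1/dᵢ, substituting dᵢ = m·dₒ gives 1/f = (1 + 1/m)/dₒ, hence dₒ = f·(1 + 1/m).
dₒ = 43.8 × (1 + 1/0.723) = 43.8 × 2.38313 ≈ 104.381 mm.

104.38 mm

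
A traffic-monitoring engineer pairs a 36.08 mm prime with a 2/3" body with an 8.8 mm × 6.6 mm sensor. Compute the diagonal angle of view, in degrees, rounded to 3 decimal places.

Sensor diagonal = √(8.8² + 6.6²) = √121.0000 ≈ 11.0000 mm.
Angle of view α = 2·arctan(d/2f) with d = 11.0000 mm and f = 36.08 mm.
d/2f = 0.15244; arctan(0.15244) ≈ 8.6674°, so α ≈ 17.3348°.

17.335°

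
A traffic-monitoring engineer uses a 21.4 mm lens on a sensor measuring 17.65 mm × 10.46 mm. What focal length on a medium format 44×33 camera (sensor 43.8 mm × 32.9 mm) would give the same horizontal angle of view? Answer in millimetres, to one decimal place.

53.1 mm

Equal angle of view means equal width/f ratio, so f₂ = f₁ · (width₂/width₁) = 21.4 × 43.8/17.65.
f₂ = 21.4 × 2.48159 ≈ 53.106 mm.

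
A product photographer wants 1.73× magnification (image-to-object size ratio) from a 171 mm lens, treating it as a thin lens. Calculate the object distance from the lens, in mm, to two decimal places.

With m = dᵢ/dₒ and 1/f = 1/dₒ + 1/dᵢ, substituting dᵢ = m·dₒ gives 1/f = (1 + 1/m)/dₒ, hence dₒ = f·(1 + 1/m).
dₒ = 171 × (1 + 1/1.73) = 171 × 1.57803 ≈ 269.844 mm.

269.84 mm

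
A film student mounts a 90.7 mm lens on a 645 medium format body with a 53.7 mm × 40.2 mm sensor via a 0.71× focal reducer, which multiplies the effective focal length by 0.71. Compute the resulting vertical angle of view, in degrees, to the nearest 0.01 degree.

34.67°

Effective focal length f = 90.7 × 0.71 = 64.397 mm.
α = 2·arctan(40.2 / (2 × 64.397)) = 2·arctan(0.31213) ≈ 34.6690°.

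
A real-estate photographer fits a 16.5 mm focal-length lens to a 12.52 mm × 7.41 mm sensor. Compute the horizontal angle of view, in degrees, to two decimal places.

41.55°

Angle of view α = 2·arctan(w/2f) with w = 12.52 mm and f = 16.5 mm.
w/2f = 0.37939; arctan(0.37939) ≈ 20.7764°, so α ≈ 41.5529°.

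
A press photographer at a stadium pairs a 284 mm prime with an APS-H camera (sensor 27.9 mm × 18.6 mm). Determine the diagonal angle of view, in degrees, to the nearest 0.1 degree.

Sensor diagonal = √(27.9² + 18.6²) = √1124.3700 ≈ 33.5316 mm.
Angle of view α = 2·arctan(d/2f) with d = 33.5316 mm and f = 284 mm.
d/2f = 0.05903; arctan(0.05903) ≈ 3.3785°, so α ≈ 6.7570°.

6.8°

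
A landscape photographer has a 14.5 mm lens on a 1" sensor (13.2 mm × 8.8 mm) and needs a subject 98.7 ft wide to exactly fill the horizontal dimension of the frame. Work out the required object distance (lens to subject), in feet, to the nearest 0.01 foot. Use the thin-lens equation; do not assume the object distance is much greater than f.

108.47 ft

W: 98.7 ft × 304.8 mm/ft = 30083.76 mm.
Magnification m = w/W = dᵢ/dₒ; combined with 1/f = 1/dₒ + 1/dᵢ this gives dₒ = f·(1 + W/w).
dₒ = 14.5 mm × (1 + 30083.8/13.2) = 14.5 × 2280.0727 ≈ 33061.053 mm = 33061.053/304.8 ft = 108.468 ft.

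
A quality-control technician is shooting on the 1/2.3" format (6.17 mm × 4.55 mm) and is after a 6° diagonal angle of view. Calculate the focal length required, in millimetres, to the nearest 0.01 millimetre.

Sensor diagonal = √(6.17² + 4.55²) = √58.7714 ≈ 7.6663 mm.
From α = 2·arctan(d/2f) we get f = d / (2·tan(α/2)).
With d = 7.6663 mm and α/2 = 3°, tan(α/2) ≈ 0.05241, so f ≈ 7.6663 / 0.10482 ≈ 73.1404 mm.

73.14 mm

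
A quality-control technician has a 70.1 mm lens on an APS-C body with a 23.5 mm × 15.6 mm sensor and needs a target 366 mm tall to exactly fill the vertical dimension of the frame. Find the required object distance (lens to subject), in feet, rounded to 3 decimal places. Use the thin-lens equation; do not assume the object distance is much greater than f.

5.626 ft

Magnification m = h/W = dᵢ/dₒ; combined with 1/f = 1/dₒ + 1/dᵢ this gives dₒ = f·(1 + W/h).
dₒ = 70.1 mm × (1 + 366/15.6) = 70.1 × 24.4615 ≈ 1714.754 mm = 1714.754/304.8 ft = 5.62583 ft.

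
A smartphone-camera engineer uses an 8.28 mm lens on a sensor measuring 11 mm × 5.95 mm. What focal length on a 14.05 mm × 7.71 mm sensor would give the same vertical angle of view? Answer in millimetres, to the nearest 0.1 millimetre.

10.7 mm

Equal angle of view means equal height/f ratio, so f₂ = f₁ · (height₂/height₁) = 8.28 × 7.71/5.95.
f₂ = 8.28 × 1.29580 ≈ 10.729 mm.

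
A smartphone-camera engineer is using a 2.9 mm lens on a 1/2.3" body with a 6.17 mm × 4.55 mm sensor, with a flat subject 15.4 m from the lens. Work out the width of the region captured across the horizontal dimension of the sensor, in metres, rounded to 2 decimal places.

dₒ: 15.4 m = 15400 mm.
Similar triangles through the lens centre give W/dₒ = w/dᵢ; with 1/f = 1/dₒ + 1/dᵢ this gives W = w·(dₒ − f)/f.
W = 6.17 mm × (15400 − 2.9) / 2.9 = 6.17 × 5309.3448 ≈ 32758.658 mm = 32.7587 m.

32.76 m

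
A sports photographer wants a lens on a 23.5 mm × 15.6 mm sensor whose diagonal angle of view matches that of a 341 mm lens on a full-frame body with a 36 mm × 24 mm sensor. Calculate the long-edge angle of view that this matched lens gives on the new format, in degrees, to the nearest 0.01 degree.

Sensor diagonal = √(36² + 24²) = √1872.0000 ≈ 43.2666 mm.
Sensor diagonal = √(23.5² + 15.6²) = √795.6100 ≈ 28.2066 mm.
Equal diagonal AOV ⇒ f₂ = f₁ · 28.2066/43.2666 = 341 × 0.65192 ≈ 222.3062 mm.
Long-edge AOV on the new format = 2·arctan(23.5 / (2 × 222.3062)) = 2·arctan(0.05286) ≈ 6.0511°.

6.05°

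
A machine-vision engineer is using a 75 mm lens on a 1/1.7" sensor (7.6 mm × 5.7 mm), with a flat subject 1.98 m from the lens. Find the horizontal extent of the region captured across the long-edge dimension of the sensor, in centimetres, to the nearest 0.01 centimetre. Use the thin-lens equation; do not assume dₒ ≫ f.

dₒ: 1.98 m = 1980 mm.
Similar triangles through the lens centre give W/dₒ = w/dᵢ; with 1/f = 1/dₒ + 1/dᵢ this gives W = w·(dₒ − f)/f.
W = 7.6 mm × (1980 − 75) / 75 = 7.6 × 25.4000 ≈ 193.040 mm = 19.304 cm.

19.30 cm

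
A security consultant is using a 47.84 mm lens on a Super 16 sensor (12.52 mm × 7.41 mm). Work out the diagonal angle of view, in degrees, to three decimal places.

Sensor diagonal = √(12.52² + 7.41²) = √211.6585 ≈ 14.5485 mm.
Angle of view α = 2·arctan(d/2f) with d = 14.5485 mm and f = 47.84 mm.
d/2f = 0.15205; arctan(0.15205) ≈ 8.6458°, so α ≈ 17.2916°.

17.292°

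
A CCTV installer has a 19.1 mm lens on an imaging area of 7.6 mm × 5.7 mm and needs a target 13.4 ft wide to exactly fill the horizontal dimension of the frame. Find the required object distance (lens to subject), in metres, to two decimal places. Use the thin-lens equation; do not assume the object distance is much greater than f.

10.28 m

W: 13.4 ft × 304.8 mm/ft = 4084.32 mm.
Magnification m = w/W = dᵢ/dₒ; combined with 1/f = 1/dₒ + 1/dᵢ this gives dₒ = f·(1 + W/w).
dₒ = 19.1 mm × (1 + 4084.32/7.6) = 19.1 × 538.4105 ≈ 10283.641 mm = 10.2836 m.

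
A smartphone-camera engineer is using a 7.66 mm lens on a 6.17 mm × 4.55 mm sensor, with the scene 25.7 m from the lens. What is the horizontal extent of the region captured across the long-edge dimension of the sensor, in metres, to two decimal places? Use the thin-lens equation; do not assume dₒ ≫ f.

dₒ: 25.7 m = 25700 mm.
Similar triangles through the lens centre give W/dₒ = w/dᵢ; with 1/f = 1/dₒ + 1/dᵢ this gives W = w·(dₒ − f)/f.
W = 6.17 mm × (25700 − 7.66) / 7.66 = 6.17 × 3354.0914 ≈ 20694.744 mm = 20.6947 m.

20.69 m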